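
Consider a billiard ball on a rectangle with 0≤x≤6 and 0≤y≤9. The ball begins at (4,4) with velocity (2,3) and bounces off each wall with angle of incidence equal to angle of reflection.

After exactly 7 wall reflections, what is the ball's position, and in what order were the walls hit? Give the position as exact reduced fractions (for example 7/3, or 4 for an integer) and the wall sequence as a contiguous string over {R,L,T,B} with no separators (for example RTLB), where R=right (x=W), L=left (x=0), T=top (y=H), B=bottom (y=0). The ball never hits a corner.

1. t=1 → R at (6,7); v=(-2,3)
2. t=2/3 → T at (14/3,9); v=(-2,-3)
3. t=7/3 → L at (0,2); v=(2,-3)
4. t=2/3 → B at (4/3,0); v=(2,3)
5. t=7/3 → R at (6,7); v=(-2,3)
6. t=2/3 → T at (14/3,9); v=(-2,-3)
7. t=7/3 → L at (0,2); v=(2,-3)

Final position: (0,2)
Wall sequence: RTLBRTL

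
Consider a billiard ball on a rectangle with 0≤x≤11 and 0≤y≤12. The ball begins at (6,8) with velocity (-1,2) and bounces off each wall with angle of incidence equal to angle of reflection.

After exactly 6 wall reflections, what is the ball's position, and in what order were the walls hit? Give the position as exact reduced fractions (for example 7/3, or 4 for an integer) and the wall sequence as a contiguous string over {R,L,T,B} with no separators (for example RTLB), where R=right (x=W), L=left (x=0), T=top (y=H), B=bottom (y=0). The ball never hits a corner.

1. t=2 → T at (4,12); v=(-1,-2)
2. t=4 → L at (0,4); v=(1,-2)
3. t=2 → B at (2,0); v=(1,2)
4. t=6 → T at (8,12); v=(1,-2)
5. t=3 → R at (11,6); v=(-1,-2)
6. t=3 → B at (8,0); v=(-1,2)

Final position: (8,0)
Wall sequence: TLBTRB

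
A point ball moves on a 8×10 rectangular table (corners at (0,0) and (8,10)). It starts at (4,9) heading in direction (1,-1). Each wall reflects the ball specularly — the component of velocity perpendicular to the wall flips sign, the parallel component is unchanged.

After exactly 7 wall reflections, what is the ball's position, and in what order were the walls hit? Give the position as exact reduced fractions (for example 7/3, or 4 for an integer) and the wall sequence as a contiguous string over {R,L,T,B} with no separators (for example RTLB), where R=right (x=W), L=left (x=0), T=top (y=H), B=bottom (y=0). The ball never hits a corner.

1. t=4 → R at (8,5); v=(-1,-1)
2. t=5 → B at (3,0); v=(-1,1)
3. t=3 → L at (0,3); v=(1,1)
4. t=7 → T at (7,10); v=(1,-1)
5. t=1 → R at (8,9); v=(-1,-1)
6. t=8 → L at (0,1); v=(1,-1)
7. t=1 → B at (1,0); v=(1,1)

Final position: (1,0)
Wall sequence: RBLTRLB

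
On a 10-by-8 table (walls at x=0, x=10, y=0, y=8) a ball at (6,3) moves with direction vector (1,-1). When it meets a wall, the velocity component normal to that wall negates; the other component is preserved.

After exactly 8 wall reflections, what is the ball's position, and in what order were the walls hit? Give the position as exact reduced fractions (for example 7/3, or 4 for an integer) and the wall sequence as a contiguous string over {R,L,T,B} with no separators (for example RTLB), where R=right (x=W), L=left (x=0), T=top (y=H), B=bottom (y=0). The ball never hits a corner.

Final position: (0,1)
Wall sequence: BRTLBRTL

1. t=3 → B at (9,0); v=(1,1)
2. t=1 → R at (10,1); v=(-1,1)
3. t=7 → T at (3,8); v=(-1,-1)
4. t=3 → L at (0,5); v=(1,-1)
5. t=5 → B at (5,0); v=(1,1)
6. t=5 → R at (10,5); v=(-1,1)
7. t=3 → T at (7,8); v=(-1,-1)
8. t=7 → L at (0,1); v=(1,-1)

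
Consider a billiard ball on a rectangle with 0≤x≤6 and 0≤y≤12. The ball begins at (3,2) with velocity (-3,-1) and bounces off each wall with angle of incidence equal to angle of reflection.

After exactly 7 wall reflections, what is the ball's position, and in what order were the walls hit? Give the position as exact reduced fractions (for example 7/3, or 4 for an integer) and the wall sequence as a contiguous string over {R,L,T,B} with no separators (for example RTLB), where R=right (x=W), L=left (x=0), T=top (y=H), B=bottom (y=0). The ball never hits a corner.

1. t=1 → L at (0,1); v=(3,-1)
2. t=1 → B at (3,0); v=(3,1)
3. t=1 → R at (6,1); v=(-3,1)
4. t=2 → L at (0,3); v=(3,1)
5. t=2 → R at (6,5); v=(-3,1)
6. t=2 → L at (0,7); v=(3,1)
7. t=2 → R at (6,9); v=(-3,1)

Final position: (6,9)
Wall sequence: LBRLRLR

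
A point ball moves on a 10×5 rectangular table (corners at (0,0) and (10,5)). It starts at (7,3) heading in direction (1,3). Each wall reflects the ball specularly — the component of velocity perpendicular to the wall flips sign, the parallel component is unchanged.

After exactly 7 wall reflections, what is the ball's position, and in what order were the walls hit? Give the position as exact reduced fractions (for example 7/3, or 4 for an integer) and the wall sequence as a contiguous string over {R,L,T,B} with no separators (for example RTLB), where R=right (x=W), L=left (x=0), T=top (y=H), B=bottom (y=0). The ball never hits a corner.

1. t=2/3 → T at (23/3,5); v=(1,-3)
2. t=5/3 → B at (28/3,0); v=(1,3)
3. t=2/3 → R at (10,2); v=(-1,3)
4. t=1 → T at (9,5); v=(-1,-3)
5. t=5/3 → B at (22/3,0); v=(-1,3)
6. t=5/3 → T at (17/3,5); v=(-1,-3)
7. t=5/3 → B at (4,0); v=(-1,3)

Final position: (4,0)
Wall sequence: TBRTBTB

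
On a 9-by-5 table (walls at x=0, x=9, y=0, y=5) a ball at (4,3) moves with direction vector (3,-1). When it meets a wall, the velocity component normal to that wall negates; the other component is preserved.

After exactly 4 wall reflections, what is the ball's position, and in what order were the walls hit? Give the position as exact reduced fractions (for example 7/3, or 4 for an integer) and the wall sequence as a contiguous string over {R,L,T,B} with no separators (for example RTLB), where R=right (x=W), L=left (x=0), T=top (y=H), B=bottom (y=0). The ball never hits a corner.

Final position: (9,14/3)
Wall sequence: RBLR

1. t=5/3 → R at (9,4/3); v=(-3,-1)
2. t=4/3 → B at (5,0); v=(-3,1)
3. t=5/3 → L at (0,5/3); v=(3,1)
4. t=3 → R at (9,14/3); v=(-3,1)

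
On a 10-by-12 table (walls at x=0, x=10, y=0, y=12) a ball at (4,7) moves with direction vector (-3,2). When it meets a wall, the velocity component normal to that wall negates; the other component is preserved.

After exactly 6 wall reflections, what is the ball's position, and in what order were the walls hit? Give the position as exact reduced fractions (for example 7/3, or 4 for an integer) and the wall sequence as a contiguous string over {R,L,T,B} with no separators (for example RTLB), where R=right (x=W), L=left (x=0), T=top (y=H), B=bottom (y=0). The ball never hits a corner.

1. t=4/3 → L at (0,29/3); v=(3,2)
2. t=7/6 → T at (7/2,12); v=(3,-2)
3. t=13/6 → R at (10,23/3); v=(-3,-2)
4. t=10/3 → L at (0,1); v=(3,-2)
5. t=1/2 → B at (3/2,0); v=(3,2)
6. t=17/6 → R at (10,17/3); v=(-3,2)

Final position: (10,17/3)
Wall sequence: LTRLBR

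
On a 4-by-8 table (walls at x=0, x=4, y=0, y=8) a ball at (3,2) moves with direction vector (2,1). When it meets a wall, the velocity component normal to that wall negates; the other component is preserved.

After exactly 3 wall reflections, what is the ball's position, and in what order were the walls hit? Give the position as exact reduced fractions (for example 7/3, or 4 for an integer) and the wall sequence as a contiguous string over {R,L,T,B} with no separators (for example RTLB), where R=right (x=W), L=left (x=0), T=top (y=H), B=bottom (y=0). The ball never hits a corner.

1. t=1/2 → R at (4,5/2); v=(-2,1)
2. t=2 → L at (0,9/2); v=(2,1)
3. t=2 → R at (4,13/2); v=(-2,1)

Final position: (4,13/2)
Wall sequence: RLR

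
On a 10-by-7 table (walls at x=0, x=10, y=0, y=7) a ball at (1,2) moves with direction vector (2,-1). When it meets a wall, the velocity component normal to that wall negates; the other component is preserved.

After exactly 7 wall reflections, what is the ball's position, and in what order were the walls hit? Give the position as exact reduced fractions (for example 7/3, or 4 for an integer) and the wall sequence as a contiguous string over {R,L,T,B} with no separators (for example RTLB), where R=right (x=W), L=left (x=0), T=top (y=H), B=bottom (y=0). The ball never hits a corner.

Final position: (0,7/2)
Wall sequence: BRTLRBL

1. t=2 → B at (5,0); v=(2,1)
2. t=5/2 → R at (10,5/2); v=(-2,1)
3. t=9/2 → T at (1,7); v=(-2,-1)
4. t=1/2 → L at (0,13/2); v=(2,-1)
5. t=5 → R at (10,3/2); v=(-2,-1)
6. t=3/2 → B at (7,0); v=(-2,1)
7. t=7/2 → L at (0,7/2); v=(2,1)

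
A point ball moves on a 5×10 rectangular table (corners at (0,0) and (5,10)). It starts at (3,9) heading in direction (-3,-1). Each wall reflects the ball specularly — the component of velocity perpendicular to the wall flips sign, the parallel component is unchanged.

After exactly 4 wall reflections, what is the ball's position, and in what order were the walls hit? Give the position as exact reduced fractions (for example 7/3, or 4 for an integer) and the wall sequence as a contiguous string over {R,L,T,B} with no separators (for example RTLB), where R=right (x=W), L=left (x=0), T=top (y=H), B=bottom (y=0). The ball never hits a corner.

Final position: (5,3)
Wall sequence: LRLR

1. t=1 → L at (0,8); v=(3,-1)
2. t=5/3 → R at (5,19/3); v=(-3,-1)
3. t=5/3 → L at (0,14/3); v=(3,-1)
4. t=5/3 → R at (5,3); v=(-3,-1)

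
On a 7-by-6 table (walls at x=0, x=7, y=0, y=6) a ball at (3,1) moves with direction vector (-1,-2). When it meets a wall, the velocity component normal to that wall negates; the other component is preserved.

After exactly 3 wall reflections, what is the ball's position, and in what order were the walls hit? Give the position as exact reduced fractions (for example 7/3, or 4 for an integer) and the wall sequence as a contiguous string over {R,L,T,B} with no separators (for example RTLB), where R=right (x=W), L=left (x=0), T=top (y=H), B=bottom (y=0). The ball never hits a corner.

1. t=1/2 → B at (5/2,0); v=(-1,2)
2. t=5/2 → L at (0,5); v=(1,2)
3. t=1/2 → T at (1/2,6); v=(1,-2)

Final position: (1/2,6)
Wall sequence: BLT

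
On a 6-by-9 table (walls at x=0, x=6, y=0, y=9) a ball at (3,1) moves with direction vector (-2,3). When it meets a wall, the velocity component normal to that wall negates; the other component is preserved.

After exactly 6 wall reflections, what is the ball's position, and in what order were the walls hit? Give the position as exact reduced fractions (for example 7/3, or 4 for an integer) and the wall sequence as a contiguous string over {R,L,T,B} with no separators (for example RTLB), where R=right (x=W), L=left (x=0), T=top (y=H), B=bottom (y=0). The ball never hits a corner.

1. t=3/2 → L at (0,11/2); v=(2,3)
2. t=7/6 → T at (7/3,9); v=(2,-3)
3. t=11/6 → R at (6,7/2); v=(-2,-3)
4. t=7/6 → B at (11/3,0); v=(-2,3)
5. t=11/6 → L at (0,11/2); v=(2,3)
6. t=7/6 → T at (7/3,9); v=(2,-3)

Final position: (7/3,9)
Wall sequence: LTRBLT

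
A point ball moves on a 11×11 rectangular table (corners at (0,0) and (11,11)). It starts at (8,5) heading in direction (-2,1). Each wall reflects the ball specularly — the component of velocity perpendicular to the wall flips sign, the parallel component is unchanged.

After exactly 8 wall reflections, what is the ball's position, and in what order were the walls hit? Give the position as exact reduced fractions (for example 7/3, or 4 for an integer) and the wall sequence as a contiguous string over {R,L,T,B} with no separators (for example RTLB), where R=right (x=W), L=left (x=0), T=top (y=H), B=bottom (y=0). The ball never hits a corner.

Final position: (4,11)
Wall sequence: LTRLBRLT

1. t=4 → L at (0,9); v=(2,1)
2. t=2 → T at (4,11); v=(2,-1)
3. t=7/2 → R at (11,15/2); v=(-2,-1)
4. t=11/2 → L at (0,2); v=(2,-1)
5. t=2 → B at (4,0); v=(2,1)
6. t=7/2 → R at (11,7/2); v=(-2,1)
7. t=11/2 → L at (0,9); v=(2,1)
8. t=2 → T at (4,11); v=(2,-1)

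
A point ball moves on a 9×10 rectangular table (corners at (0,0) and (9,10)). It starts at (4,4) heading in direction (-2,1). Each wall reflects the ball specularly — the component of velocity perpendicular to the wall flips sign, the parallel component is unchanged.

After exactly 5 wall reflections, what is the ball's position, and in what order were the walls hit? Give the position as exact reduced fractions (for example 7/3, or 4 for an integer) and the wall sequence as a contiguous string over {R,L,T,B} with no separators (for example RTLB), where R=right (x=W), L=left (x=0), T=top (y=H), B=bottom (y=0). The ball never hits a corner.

Final position: (9,1/2)
Wall sequence: LTRLR

1. t=2 → L at (0,6); v=(2,1)
2. t=4 → T at (8,10); v=(2,-1)
3. t=1/2 → R at (9,19/2); v=(-2,-1)
4. t=9/2 → L at (0,5); v=(2,-1)
5. t=9/2 → R at (9,1/2); v=(-2,-1)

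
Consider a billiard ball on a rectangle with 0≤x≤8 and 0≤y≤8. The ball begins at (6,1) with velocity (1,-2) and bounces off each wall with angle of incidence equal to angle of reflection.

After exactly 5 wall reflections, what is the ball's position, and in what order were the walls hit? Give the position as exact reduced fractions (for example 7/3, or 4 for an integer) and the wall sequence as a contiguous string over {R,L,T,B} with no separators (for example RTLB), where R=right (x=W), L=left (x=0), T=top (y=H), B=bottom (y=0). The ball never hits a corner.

Final position: (0,3)
Wall sequence: BRTBL

1. t=1/2 → B at (13/2,0); v=(1,2)
2. t=3/2 → R at (8,3); v=(-1,2)
3. t=5/2 → T at (11/2,8); v=(-1,-2)
4. t=4 → B at (3/2,0); v=(-1,2)
5. t=3/2 → L at (0,3); v=(1,2)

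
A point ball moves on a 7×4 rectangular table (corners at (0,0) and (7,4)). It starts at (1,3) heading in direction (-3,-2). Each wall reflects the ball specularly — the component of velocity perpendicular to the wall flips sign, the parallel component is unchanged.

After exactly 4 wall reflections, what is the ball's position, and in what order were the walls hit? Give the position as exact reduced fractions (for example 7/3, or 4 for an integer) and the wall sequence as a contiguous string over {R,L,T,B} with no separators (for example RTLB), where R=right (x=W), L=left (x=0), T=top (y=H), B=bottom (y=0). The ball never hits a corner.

Final position: (9/2,4)
Wall sequence: LBRT

1. t=1/3 → L at (0,7/3); v=(3,-2)
2. t=7/6 → B at (7/2,0); v=(3,2)
3. t=7/6 → R at (7,7/3); v=(-3,2)
4. t=5/6 → T at (9/2,4); v=(-3,-2)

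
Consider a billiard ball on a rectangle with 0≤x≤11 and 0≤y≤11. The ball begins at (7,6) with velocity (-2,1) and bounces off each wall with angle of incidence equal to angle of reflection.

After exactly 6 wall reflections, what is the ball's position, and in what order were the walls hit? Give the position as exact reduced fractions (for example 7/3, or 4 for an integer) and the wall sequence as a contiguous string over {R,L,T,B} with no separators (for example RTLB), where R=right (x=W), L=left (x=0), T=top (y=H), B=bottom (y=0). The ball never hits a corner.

1. t=7/2 → L at (0,19/2); v=(2,1)
2. t=3/2 → T at (3,11); v=(2,-1)
3. t=4 → R at (11,7); v=(-2,-1)
4. t=11/2 → L at (0,3/2); v=(2,-1)
5. t=3/2 → B at (3,0); v=(2,1)
6. t=4 → R at (11,4); v=(-2,1)

Final position: (11,4)
Wall sequence: LTRLBR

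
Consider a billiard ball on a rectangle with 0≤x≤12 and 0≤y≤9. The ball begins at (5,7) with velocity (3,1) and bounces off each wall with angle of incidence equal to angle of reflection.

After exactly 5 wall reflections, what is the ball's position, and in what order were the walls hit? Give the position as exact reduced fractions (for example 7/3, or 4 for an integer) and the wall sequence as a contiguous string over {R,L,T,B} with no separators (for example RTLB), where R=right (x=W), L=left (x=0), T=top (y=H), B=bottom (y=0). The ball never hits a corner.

1. t=2 → T at (11,9); v=(3,-1)
2. t=1/3 → R at (12,26/3); v=(-3,-1)
3. t=4 → L at (0,14/3); v=(3,-1)
4. t=4 → R at (12,2/3); v=(-3,-1)
5. t=2/3 → B at (10,0); v=(-3,1)

Final position: (10,0)
Wall sequence: TRLRB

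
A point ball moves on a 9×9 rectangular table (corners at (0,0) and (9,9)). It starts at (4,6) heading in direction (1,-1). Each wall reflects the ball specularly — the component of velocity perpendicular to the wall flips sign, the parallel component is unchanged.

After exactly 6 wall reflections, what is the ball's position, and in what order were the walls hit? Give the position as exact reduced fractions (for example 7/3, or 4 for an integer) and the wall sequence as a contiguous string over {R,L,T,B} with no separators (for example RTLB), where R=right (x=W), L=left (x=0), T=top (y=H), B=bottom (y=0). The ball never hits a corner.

Final position: (8,0)
Wall sequence: RBLTRB

1. t=5 → R at (9,1); v=(-1,-1)
2. t=1 → B at (8,0); v=(-1,1)
3. t=8 → L at (0,8); v=(1,1)
4. t=1 → T at (1,9); v=(1,-1)
5. t=8 → R at (9,1); v=(-1,-1)
6. t=1 → B at (8,0); v=(-1,1)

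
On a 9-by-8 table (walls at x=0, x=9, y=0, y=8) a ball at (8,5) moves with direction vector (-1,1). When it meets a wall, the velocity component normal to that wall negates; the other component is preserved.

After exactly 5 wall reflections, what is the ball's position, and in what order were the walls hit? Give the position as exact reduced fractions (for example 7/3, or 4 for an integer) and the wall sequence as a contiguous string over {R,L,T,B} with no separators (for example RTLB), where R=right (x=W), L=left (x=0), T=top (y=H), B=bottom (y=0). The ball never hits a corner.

Final position: (7,8)
Wall sequence: TLBRT

1. t=3 → T at (5,8); v=(-1,-1)
2. t=5 → L at (0,3); v=(1,-1)
3. t=3 → B at (3,0); v=(1,1)
4. t=6 → R at (9,6); v=(-1,1)
5. t=2 → T at (7,8); v=(-1,-1)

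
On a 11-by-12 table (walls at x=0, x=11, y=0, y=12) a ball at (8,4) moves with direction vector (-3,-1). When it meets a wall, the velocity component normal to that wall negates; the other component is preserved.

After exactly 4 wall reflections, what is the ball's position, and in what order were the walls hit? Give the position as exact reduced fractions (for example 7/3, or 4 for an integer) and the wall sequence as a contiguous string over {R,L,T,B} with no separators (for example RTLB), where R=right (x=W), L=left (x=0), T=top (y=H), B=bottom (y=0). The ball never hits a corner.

1. t=8/3 → L at (0,4/3); v=(3,-1)
2. t=4/3 → B at (4,0); v=(3,1)
3. t=7/3 → R at (11,7/3); v=(-3,1)
4. t=11/3 → L at (0,6); v=(3,1)

Final position: (0,6)
Wall sequence: LBRL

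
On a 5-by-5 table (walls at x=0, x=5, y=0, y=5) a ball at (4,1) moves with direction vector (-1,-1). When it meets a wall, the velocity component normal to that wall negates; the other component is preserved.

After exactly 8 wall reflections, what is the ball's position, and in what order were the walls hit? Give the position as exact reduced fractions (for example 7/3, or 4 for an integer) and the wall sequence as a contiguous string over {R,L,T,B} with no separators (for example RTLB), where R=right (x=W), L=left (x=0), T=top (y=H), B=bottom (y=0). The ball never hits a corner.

Final position: (5,2)
Wall sequence: BLTRBLTR

1. t=1 → B at (3,0); v=(-1,1)
2. t=3 → L at (0,3); v=(1,1)
3. t=2 → T at (2,5); v=(1,-1)
4. t=3 → R at (5,2); v=(-1,-1)
5. t=2 → B at (3,0); v=(-1,1)
6. t=3 → L at (0,3); v=(1,1)
7. t=2 → T at (2,5); v=(1,-1)
8. t=3 → R at (5,2); v=(-1,-1)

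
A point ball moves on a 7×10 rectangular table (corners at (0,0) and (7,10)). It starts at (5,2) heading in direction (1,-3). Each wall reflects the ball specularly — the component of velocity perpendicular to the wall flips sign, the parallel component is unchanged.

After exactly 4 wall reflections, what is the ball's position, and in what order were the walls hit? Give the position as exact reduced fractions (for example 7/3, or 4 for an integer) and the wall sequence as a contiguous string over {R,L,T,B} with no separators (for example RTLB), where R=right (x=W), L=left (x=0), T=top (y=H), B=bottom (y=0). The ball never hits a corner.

Final position: (5/3,0)
Wall sequence: BRTB

1. t=2/3 → B at (17/3,0); v=(1,3)
2. t=4/3 → R at (7,4); v=(-1,3)
3. t=2 → T at (5,10); v=(-1,-3)
4. t=10/3 → B at (5/3,0); v=(-1,3)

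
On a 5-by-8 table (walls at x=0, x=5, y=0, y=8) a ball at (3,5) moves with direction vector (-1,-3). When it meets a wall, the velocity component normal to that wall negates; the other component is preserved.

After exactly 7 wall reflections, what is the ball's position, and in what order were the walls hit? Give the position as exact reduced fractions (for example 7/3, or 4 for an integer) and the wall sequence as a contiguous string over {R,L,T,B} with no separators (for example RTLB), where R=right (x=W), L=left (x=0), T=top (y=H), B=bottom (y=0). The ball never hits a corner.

Final position: (2/3,0)
Wall sequence: BLTBRTB

1. t=5/3 → B at (4/3,0); v=(-1,3)
2. t=4/3 → L at (0,4); v=(1,3)
3. t=4/3 → T at (4/3,8); v=(1,-3)
4. t=8/3 → B at (4,0); v=(1,3)
5. t=1 → R at (5,3); v=(-1,3)
6. t=5/3 → T at (10/3,8); v=(-1,-3)
7. t=8/3 → B at (2/3,0); v=(-1,3)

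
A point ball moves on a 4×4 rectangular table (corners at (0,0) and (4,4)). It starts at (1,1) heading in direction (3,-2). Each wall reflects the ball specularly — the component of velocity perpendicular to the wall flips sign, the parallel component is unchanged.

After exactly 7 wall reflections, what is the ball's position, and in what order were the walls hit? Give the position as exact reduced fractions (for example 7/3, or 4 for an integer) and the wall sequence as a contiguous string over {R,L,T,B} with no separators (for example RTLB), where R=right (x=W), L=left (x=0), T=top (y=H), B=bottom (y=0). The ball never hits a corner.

Final position: (0,1)
Wall sequence: BRLTRBL

1. t=1/2 → B at (5/2,0); v=(3,2)
2. t=1/2 → R at (4,1); v=(-3,2)
3. t=4/3 → L at (0,11/3); v=(3,2)
4. t=1/6 → T at (1/2,4); v=(3,-2)
5. t=7/6 → R at (4,5/3); v=(-3,-2)
6. t=5/6 → B at (3/2,0); v=(-3,2)
7. t=1/2 → L at (0,1); v=(3,2)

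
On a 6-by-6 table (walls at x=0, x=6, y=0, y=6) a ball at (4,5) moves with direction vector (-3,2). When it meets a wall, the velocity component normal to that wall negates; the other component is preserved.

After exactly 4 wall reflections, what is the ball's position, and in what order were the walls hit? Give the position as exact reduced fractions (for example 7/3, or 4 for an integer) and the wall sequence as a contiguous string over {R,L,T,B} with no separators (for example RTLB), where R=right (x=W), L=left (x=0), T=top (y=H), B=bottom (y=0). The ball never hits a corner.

1. t=1/2 → T at (5/2,6); v=(-3,-2)
2. t=5/6 → L at (0,13/3); v=(3,-2)
3. t=2 → R at (6,1/3); v=(-3,-2)
4. t=1/6 → B at (11/2,0); v=(-3,2)

Final position: (11/2,0)
Wall sequence: TLRB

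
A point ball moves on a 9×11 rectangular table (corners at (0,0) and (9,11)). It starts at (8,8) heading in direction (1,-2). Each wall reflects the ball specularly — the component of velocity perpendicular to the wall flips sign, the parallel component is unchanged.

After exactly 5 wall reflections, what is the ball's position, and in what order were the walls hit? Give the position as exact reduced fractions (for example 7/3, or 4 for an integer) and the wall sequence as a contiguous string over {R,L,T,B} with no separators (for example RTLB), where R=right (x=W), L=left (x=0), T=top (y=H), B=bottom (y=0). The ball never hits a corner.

Final position: (5,0)
Wall sequence: RBTLB

1. t=1 → R at (9,6); v=(-1,-2)
2. t=3 → B at (6,0); v=(-1,2)
3. t=11/2 → T at (1/2,11); v=(-1,-2)
4. t=1/2 → L at (0,10); v=(1,-2)
5. t=5 → B at (5,0); v=(1,2)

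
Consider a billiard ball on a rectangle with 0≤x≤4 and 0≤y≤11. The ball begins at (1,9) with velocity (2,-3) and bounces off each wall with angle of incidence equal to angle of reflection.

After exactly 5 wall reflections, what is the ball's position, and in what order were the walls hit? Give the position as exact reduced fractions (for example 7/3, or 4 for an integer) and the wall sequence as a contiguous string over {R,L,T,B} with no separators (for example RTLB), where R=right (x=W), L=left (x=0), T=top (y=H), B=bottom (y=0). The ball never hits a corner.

1. t=3/2 → R at (4,9/2); v=(-2,-3)
2. t=3/2 → B at (1,0); v=(-2,3)
3. t=1/2 → L at (0,3/2); v=(2,3)
4. t=2 → R at (4,15/2); v=(-2,3)
5. t=7/6 → T at (5/3,11); v=(-2,-3)

Final position: (5/3,11)
Wall sequence: RBLRT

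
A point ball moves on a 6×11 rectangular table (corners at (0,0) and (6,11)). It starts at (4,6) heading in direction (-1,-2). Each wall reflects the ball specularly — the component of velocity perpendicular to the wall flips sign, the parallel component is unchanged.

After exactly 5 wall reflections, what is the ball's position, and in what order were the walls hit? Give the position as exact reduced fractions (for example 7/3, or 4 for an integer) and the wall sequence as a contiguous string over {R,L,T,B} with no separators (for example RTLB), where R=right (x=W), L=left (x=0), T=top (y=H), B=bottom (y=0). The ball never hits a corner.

Final position: (2,0)
Wall sequence: BLTRB

1. t=3 → B at (1,0); v=(-1,2)
2. t=1 → L at (0,2); v=(1,2)
3. t=9/2 → T at (9/2,11); v=(1,-2)
4. t=3/2 → R at (6,8); v=(-1,-2)
5. t=4 → B at (2,0); v=(-1,2)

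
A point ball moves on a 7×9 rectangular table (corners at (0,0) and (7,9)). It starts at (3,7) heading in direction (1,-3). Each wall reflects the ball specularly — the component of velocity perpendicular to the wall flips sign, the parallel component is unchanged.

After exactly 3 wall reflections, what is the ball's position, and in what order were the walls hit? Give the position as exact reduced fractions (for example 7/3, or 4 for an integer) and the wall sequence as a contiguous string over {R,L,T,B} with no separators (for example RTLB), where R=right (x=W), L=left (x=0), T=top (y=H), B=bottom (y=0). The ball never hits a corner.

1. t=7/3 → B at (16/3,0); v=(1,3)
2. t=5/3 → R at (7,5); v=(-1,3)
3. t=4/3 → T at (17/3,9); v=(-1,-3)

Final position: (17/3,9)
Wall sequence: BRT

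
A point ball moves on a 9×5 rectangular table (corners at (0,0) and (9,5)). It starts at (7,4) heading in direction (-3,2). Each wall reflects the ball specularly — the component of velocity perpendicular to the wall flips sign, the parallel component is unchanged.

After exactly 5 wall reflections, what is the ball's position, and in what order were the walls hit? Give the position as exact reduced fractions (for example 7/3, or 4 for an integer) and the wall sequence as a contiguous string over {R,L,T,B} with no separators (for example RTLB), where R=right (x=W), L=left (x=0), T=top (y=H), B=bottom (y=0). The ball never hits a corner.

Final position: (17/2,5)
Wall sequence: TLBRT

1. t=1/2 → T at (11/2,5); v=(-3,-2)
2. t=11/6 → L at (0,4/3); v=(3,-2)
3. t=2/3 → B at (2,0); v=(3,2)
4. t=7/3 → R at (9,14/3); v=(-3,2)
5. t=1/6 → T at (17/2,5); v=(-3,-2)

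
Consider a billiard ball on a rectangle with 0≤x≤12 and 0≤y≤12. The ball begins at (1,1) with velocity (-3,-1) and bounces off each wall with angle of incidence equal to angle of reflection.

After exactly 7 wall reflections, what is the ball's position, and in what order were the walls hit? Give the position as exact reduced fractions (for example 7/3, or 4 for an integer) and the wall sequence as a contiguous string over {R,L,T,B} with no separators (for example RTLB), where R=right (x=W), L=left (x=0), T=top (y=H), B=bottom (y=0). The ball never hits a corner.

1. t=1/3 → L at (0,2/3); v=(3,-1)
2. t=2/3 → B at (2,0); v=(3,1)
3. t=10/3 → R at (12,10/3); v=(-3,1)
4. t=4 → L at (0,22/3); v=(3,1)
5. t=4 → R at (12,34/3); v=(-3,1)
6. t=2/3 → T at (10,12); v=(-3,-1)
7. t=10/3 → L at (0,26/3); v=(3,-1)

Final position: (0,26/3)
Wall sequence: LBRLRTL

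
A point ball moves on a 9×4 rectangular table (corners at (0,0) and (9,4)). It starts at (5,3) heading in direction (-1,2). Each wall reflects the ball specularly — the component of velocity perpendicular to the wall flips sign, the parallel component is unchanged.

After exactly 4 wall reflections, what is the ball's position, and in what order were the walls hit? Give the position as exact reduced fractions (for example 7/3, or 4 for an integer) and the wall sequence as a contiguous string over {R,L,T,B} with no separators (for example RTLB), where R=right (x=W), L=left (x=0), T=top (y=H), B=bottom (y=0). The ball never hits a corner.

1. t=1/2 → T at (9/2,4); v=(-1,-2)
2. t=2 → B at (5/2,0); v=(-1,2)
3. t=2 → T at (1/2,4); v=(-1,-2)
4. t=1/2 → L at (0,3); v=(1,-2)

Final position: (0,3)
Wall sequence: TBTL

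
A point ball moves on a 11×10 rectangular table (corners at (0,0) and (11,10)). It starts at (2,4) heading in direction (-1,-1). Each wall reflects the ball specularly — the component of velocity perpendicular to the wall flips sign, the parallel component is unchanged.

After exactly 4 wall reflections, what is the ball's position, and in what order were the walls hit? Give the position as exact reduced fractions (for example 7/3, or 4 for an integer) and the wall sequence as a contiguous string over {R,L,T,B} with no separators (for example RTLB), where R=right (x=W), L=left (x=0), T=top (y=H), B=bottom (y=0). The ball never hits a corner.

Final position: (10,10)
Wall sequence: LBRT

1. t=2 → L at (0,2); v=(1,-1)
2. t=2 → B at (2,0); v=(1,1)
3. t=9 → R at (11,9); v=(-1,1)
4. t=1 → T at (10,10); v=(-1,-1)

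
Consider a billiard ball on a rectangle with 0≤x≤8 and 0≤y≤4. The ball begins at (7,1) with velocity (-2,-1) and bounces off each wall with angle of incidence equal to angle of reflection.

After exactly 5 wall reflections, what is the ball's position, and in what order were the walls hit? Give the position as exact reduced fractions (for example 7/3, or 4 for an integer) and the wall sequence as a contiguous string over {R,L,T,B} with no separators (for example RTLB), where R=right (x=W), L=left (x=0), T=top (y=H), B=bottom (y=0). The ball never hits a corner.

1. t=1 → B at (5,0); v=(-2,1)
2. t=5/2 → L at (0,5/2); v=(2,1)
3. t=3/2 → T at (3,4); v=(2,-1)
4. t=5/2 → R at (8,3/2); v=(-2,-1)
5. t=3/2 → B at (5,0); v=(-2,1)

Final position: (5,0)
Wall sequence: BLTRB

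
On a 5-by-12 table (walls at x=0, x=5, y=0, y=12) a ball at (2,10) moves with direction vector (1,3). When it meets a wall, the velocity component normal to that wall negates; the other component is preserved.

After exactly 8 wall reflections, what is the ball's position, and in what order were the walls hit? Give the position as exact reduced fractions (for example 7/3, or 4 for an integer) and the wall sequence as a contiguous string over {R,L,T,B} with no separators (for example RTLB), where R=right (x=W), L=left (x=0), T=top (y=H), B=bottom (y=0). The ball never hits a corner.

1. t=2/3 → T at (8/3,12); v=(1,-3)
2. t=7/3 → R at (5,5); v=(-1,-3)
3. t=5/3 → B at (10/3,0); v=(-1,3)
4. t=10/3 → L at (0,10); v=(1,3)
5. t=2/3 → T at (2/3,12); v=(1,-3)
6. t=4 → B at (14/3,0); v=(1,3)
7. t=1/3 → R at (5,1); v=(-1,3)
8. t=11/3 → T at (4/3,12); v=(-1,-3)

Final position: (4/3,12)
Wall sequence: TRBLTBRT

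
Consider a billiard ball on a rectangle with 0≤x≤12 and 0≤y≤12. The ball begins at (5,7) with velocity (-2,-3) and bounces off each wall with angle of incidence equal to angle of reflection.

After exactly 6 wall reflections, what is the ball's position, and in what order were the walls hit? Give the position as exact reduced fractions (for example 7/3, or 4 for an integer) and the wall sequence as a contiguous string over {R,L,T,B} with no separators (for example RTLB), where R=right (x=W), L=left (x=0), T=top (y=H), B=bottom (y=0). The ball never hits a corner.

Final position: (1/3,12)
Wall sequence: BLTRBT

1. t=7/3 → B at (1/3,0); v=(-2,3)
2. t=1/6 → L at (0,1/2); v=(2,3)
3. t=23/6 → T at (23/3,12); v=(2,-3)
4. t=13/6 → R at (12,11/2); v=(-2,-3)
5. t=11/6 → B at (25/3,0); v=(-2,3)
6. t=4 → T at (1/3,12); v=(-2,-3)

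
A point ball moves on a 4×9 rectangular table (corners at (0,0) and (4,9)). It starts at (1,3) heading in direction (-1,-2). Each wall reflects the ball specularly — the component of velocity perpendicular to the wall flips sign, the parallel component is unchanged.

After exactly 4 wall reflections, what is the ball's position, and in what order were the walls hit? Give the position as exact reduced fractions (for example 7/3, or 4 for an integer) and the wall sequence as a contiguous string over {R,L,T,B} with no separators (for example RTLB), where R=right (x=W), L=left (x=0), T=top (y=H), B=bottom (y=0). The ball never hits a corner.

1. t=1 → L at (0,1); v=(1,-2)
2. t=1/2 → B at (1/2,0); v=(1,2)
3. t=7/2 → R at (4,7); v=(-1,2)
4. t=1 → T at (3,9); v=(-1,-2)

Final position: (3,9)
Wall sequence: LBRT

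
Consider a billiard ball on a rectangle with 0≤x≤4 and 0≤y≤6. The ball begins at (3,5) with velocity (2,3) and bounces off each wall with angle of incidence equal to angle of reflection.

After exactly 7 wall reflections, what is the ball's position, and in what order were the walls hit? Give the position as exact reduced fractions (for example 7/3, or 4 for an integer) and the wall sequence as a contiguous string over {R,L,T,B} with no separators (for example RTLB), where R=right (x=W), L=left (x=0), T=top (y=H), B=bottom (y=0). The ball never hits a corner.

Final position: (1/3,0)
Wall sequence: TRBLTRB

1. t=1/3 → T at (11/3,6); v=(2,-3)
2. t=1/6 → R at (4,11/2); v=(-2,-3)
3. t=11/6 → B at (1/3,0); v=(-2,3)
4. t=1/6 → L at (0,1/2); v=(2,3)
5. t=11/6 → T at (11/3,6); v=(2,-3)
6. t=1/6 → R at (4,11/2); v=(-2,-3)
7. t=11/6 → B at (1/3,0); v=(-2,3)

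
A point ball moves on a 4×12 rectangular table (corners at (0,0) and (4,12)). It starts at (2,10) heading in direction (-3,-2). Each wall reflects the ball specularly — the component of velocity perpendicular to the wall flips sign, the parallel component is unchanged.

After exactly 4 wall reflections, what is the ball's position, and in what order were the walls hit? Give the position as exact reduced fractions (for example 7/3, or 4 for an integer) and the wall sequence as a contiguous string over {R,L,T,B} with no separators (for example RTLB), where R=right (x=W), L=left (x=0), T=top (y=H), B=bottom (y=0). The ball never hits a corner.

Final position: (4,2/3)
Wall sequence: LRLR

1. t=2/3 → L at (0,26/3); v=(3,-2)
2. t=4/3 → R at (4,6); v=(-3,-2)
3. t=4/3 → L at (0,10/3); v=(3,-2)
4. t=4/3 → R at (4,2/3); v=(-3,-2)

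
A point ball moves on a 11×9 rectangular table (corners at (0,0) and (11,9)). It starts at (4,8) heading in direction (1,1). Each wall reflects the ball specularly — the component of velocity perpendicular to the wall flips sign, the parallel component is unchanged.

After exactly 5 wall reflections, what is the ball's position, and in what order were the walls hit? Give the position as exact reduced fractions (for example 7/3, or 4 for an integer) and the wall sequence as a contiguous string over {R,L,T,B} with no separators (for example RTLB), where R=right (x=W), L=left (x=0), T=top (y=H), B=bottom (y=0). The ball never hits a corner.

Final position: (1,9)
Wall sequence: TRBLT

1. t=1 → T at (5,9); v=(1,-1)
2. t=6 → R at (11,3); v=(-1,-1)
3. t=3 → B at (8,0); v=(-1,1)
4. t=8 → L at (0,8); v=(1,1)
5. t=1 → T at (1,9); v=(1,-1)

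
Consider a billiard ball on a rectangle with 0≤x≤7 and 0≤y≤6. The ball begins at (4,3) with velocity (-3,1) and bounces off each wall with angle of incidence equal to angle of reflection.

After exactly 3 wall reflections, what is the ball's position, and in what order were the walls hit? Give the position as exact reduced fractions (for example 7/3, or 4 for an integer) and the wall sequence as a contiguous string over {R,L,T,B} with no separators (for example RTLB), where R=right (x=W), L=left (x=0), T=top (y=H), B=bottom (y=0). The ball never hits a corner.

Final position: (7,16/3)
Wall sequence: LTR

1. t=4/3 → L at (0,13/3); v=(3,1)
2. t=5/3 → T at (5,6); v=(3,-1)
3. t=2/3 → R at (7,16/3); v=(-3,-1)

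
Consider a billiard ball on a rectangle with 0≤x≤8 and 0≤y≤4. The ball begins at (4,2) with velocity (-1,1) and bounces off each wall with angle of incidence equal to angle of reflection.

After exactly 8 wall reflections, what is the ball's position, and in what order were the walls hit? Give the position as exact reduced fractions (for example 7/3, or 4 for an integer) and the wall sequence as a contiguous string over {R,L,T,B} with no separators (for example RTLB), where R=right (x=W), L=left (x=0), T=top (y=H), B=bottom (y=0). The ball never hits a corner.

Final position: (0,2)
Wall sequence: TLBTRBTL

1. t=2 → T at (2,4); v=(-1,-1)
2. t=2 → L at (0,2); v=(1,-1)
3. t=2 → B at (2,0); v=(1,1)
4. t=4 → T at (6,4); v=(1,-1)
5. t=2 → R at (8,2); v=(-1,-1)
6. t=2 → B at (6,0); v=(-1,1)
7. t=4 → T at (2,4); v=(-1,-1)
8. t=2 → L at (0,2); v=(1,-1)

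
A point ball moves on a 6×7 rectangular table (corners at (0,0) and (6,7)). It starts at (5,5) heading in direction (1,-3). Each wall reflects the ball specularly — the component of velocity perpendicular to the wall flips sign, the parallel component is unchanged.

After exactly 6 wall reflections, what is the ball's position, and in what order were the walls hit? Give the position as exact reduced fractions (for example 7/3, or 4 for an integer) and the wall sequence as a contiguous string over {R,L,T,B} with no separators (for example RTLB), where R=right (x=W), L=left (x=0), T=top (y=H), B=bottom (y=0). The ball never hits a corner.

Final position: (5/3,7)
Wall sequence: RBTBLT

1. t=1 → R at (6,2); v=(-1,-3)
2. t=2/3 → B at (16/3,0); v=(-1,3)
3. t=7/3 → T at (3,7); v=(-1,-3)
4. t=7/3 → B at (2/3,0); v=(-1,3)
5. t=2/3 → L at (0,2); v=(1,3)
6. t=5/3 → T at (5/3,7); v=(1,-3)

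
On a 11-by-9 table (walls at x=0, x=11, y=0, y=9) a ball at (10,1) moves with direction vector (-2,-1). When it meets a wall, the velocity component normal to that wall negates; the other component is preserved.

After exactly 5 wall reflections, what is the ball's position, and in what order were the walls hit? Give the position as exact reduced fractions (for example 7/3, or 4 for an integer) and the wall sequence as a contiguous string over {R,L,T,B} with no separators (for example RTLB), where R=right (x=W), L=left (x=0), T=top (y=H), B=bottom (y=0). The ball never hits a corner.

Final position: (0,3)
Wall sequence: BLTRL

1. t=1 → B at (8,0); v=(-2,1)
2. t=4 → L at (0,4); v=(2,1)
3. t=5 → T at (10,9); v=(2,-1)
4. t=1/2 → R at (11,17/2); v=(-2,-1)
5. t=11/2 → L at (0,3); v=(2,-1)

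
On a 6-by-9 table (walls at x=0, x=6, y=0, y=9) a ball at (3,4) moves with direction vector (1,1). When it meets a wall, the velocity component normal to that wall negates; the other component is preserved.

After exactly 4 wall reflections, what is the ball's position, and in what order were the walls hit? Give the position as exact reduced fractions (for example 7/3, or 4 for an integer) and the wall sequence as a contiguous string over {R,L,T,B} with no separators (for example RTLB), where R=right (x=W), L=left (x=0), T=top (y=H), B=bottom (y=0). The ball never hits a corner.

1. t=3 → R at (6,7); v=(-1,1)
2. t=2 → T at (4,9); v=(-1,-1)
3. t=4 → L at (0,5); v=(1,-1)
4. t=5 → B at (5,0); v=(1,1)

Final position: (5,0)
Wall sequence: RTLB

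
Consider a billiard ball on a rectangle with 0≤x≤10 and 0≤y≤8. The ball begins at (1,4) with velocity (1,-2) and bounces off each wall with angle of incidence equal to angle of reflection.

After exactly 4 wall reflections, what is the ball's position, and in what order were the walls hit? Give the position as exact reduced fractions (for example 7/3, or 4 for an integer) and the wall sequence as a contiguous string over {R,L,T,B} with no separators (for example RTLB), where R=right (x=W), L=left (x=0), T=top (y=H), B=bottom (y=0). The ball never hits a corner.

Final position: (9,0)
Wall sequence: BTRB

1. t=2 → B at (3,0); v=(1,2)
2. t=4 → T at (7,8); v=(1,-2)
3. t=3 → R at (10,2); v=(-1,-2)
4. t=1 → B at (9,0); v=(-1,2)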